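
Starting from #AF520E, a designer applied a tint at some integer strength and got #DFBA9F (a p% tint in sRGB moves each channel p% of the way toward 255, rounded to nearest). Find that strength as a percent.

60%

#AF520E is rgb(175, 82, 14); #DFBA9F is rgb(223, 186, 159).
On the B channel (widest range): 159 ≈ 14 + (p/100)(255 − 14), so p ≈ 100×(159 − 14)/(255 − 14) = 14500/241 = 60.17.
p = 60 reproduces all three channels after rounding.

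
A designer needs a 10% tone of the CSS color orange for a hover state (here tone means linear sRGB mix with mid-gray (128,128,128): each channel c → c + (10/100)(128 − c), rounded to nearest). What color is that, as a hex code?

#F2A10D

CSS orange is rgb(255, 165, 0).
Per channel, c → c + 0.1(128 − c):
  R: 255 − 12.7 = 242.3 → 242
  G: 165 + 0.1×(128−165) = 165 − 3.7 = 161.3 → 161
  B: 0 + 0.1×(128−0) = 0 + 12.8 = 12.8 → 13
rgb(242, 161, 13) = #F2A10D.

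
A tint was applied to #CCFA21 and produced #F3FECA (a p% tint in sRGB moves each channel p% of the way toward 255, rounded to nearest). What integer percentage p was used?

#CCFA21 is rgb(204, 250, 33); #F3FECA is rgb(243, 254, 202).
On the B channel (widest range): 202 ≈ 33 + (p/100)(255 − 33), so p ≈ 100×(202 − 33)/(255 − 33) = 16900/222 = 76.13.
p = 76 reproduces all three channels after rounding.

76%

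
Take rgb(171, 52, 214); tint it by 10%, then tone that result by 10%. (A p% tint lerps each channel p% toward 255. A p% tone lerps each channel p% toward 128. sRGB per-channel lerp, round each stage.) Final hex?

#ae4ed1

A 10% tint moves each channel 10% toward 255:
  R: 171 + 8.4 = 179.4 → 179
  G: 52 + 20.3 = 72.3 → 72
  B: 214 + 0.1×(255−214) = 214 + 4.1 = 218.1 → 218
After the tint: rgb(179, 72, 218) = #b348da.
A 10% tone moves each channel 10% toward 128:
  R: 179 − 5.1 = 173.9 → 174
  G: 72 + 0.1×(128−72) = 72 + 5.6 = 77.6 → 78
  B: 218 + 0.1×(128−218) = 218 − 9 = 209 → 209
rgb(174, 78, 209) = #ae4ed1.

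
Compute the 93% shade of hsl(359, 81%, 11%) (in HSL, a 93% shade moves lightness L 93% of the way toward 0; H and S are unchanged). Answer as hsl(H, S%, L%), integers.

L moves 93% from 11 toward 0: 11 − 10.23 = 0.77 → 1.
H and S are unchanged.

hsl(359, 81%, 1%)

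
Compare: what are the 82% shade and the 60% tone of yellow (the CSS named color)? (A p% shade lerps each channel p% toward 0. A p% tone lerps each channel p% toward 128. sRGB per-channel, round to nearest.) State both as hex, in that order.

#2E2E00, #B3B34D

CSS yellow is rgb(255, 255, 0).
82% shade:
  R: 255 + 0.82×(0−255) = 255 − 209.1 = 45.9 → 46
  G: 255 − 209.1 = 45.9 → 46
  B: 0 + 0.82×(0−0) = 0 + 0 = 0 → 0
  → #2E2E00
60% tone:
  R: 255 − 76.2 = 178.8 → 179
  G: 255 + 0.6×(128−255) = 255 − 76.2 = 178.8 → 179
  B: 0 + 0.6×(128−0) = 0 + 76.8 = 76.8 → 77
  → #B3B34D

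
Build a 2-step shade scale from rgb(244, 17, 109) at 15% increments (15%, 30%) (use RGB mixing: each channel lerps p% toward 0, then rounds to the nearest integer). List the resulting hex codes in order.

#CF0E5D, #AB0C4C

15%: (244 − 36.6 = 207.4→207, 17 − 2.55 = 14.45→14, 109 − 16.35 = 92.65→93) → #CF0E5D
30%: (244 − 73.2 = 170.8→171, 17 − 5.1 = 11.9→12, 109 − 32.7 = 76.3→76) → #AB0C4C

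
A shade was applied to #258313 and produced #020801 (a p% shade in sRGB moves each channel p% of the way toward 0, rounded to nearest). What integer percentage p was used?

#258313 is rgb(37, 131, 19); #020801 is rgb(2, 8, 1).
On the G channel (widest range): 8 ≈ 131 + (p/100)(0 − 131), so p ≈ 100×(8 − 131)/(0 − 131) = -12300/-131 = 93.89.
p = 94 reproduces all three channels after rounding.

94%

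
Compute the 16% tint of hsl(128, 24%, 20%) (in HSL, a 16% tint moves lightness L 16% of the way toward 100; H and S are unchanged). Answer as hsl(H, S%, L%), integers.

hsl(128, 24%, 33%)

L moves 16% from 20 toward 100: 20 + 12.8 = 32.8 → 33.
H and S are unchanged.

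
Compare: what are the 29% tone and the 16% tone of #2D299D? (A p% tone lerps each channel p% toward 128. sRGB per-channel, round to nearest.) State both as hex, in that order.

#2D299D is rgb(45, 41, 157).
29% tone:
  R: 45 + 24.07 = 69.07 → 69
  G: 41 + 25.23 = 66.23 → 66
  B: 157 + 0.29×(128−157) = 157 − 8.41 = 148.59 → 149
  → #454295
16% tone:
  R: 45 + 13.28 = 58.28 → 58
  G: 41 + 0.16×(128−41) = 41 + 13.92 = 54.92 → 55
  B: 157 + 0.16×(128−157) = 157 − 4.64 = 152.36 → 152
  → #3A3798

#454295, #3A3798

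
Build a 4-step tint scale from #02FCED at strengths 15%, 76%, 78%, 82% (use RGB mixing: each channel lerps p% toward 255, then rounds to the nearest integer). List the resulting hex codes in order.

#02FCED is rgb(2, 252, 237).
15%: (2 + 37.95 = 39.95→40, 252→252, 237 + 2.7 = 239.7→240) → #28FCF0
76%: (2 + 192.28 = 194.28→194, 252 + 2.28 = 254.28→254, 237 + 13.68 = 250.68→251) → #C2FEFB
78%: (2 + 197.34 = 199.34→199, 252 + 2.34 = 254.34→254, 237 + 14.04 = 251.04→251) → #C7FEFB
82%: (2 + 207.46 = 209.46→209, 252 + 2.46 = 254.46→254, 237 + 14.76 = 251.76→252) → #D1FEFC

#28FCF0, #C2FEFB, #C7FEFB, #D1FEFC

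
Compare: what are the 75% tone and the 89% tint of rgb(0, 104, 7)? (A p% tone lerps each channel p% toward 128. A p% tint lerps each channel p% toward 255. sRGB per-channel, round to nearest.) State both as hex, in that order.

#607A62, #E3EEE4

75% tone:
  R: 0 + 0.75×(128−0) = 0 + 96 = 96 → 96
  G: 104 + 0.75×(128−104) = 104 + 18 = 122 → 122
  B: 7 + 90.75 = 97.75 → 98
  → #607A62
89% tint:
  R: 0 + 0.89×(255−0) = 0 + 226.95 = 226.95 → 227
  G: 104 + 134.39 = 238.39 → 238
  B: 7 + 220.72 = 227.72 → 228
  → #E3EEE4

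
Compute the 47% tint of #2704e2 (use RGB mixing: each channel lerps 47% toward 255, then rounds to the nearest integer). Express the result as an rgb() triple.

#2704e2 is rgb(39, 4, 226).
A 47% tint moves each channel 47% toward 255:
  R: 39 + 0.47×(255−39) = 39 + 101.52 = 140.52 → 141
  G: 4 + 117.97 = 121.97 → 122
  B: 226 + 0.47×(255−226) = 226 + 13.63 = 239.63 → 240

rgb(141, 122, 240)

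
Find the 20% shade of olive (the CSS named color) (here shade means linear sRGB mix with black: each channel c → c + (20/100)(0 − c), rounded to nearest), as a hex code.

CSS olive is rgb(128, 128, 0).
A 20% shade moves each channel 20% toward 0:
  R: 128 + 0.2×(0−128) = 128 − 25.6 = 102.4 → 102
  G: 128 + 0.2×(0−128) = 128 − 25.6 = 102.4 → 102
  B: 0 + 0 = 0 → 0
rgb(102, 102, 0) = #666600.

#666600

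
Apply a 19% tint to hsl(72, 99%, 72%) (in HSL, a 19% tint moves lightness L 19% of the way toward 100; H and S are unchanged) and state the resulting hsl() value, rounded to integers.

hsl(72, 99%, 77%)

L moves 19% from 72 toward 100: 72 + 5.32 = 77.32 → 77.
H and S are unchanged.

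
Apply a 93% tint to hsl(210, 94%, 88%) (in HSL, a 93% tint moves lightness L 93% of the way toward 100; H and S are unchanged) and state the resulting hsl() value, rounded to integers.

hsl(210, 94%, 99%)

L moves 93% from 88 toward 100: 88 + 11.16 = 99.16 → 99.
H and S are unchanged.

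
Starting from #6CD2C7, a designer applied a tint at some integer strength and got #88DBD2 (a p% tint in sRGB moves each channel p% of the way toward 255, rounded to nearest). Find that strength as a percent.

#6CD2C7 is rgb(108, 210, 199); #88DBD2 is rgb(136, 219, 210).
On the R channel (widest range): 136 ≈ 108 + (p/100)(255 − 108), so p ≈ 100×(136 − 108)/(255 − 108) = 2800/147 = 19.05.
p = 19 reproduces all three channels after rounding.

19%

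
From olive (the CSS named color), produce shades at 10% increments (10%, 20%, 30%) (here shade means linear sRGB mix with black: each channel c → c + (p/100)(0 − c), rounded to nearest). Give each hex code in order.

CSS olive is rgb(128, 128, 0).
10%: (128 − 12.8 = 115.2→115, 128 − 12.8 = 115.2→115, 0→0) → #737300
20%: (128 − 25.6 = 102.4→102, 128 − 25.6 = 102.4→102, 0→0) → #666600
30%: (128 − 38.4 = 89.6→90, 128 − 38.4 = 89.6→90, 0→0) → #5a5a00

#737300, #666600, #5a5a00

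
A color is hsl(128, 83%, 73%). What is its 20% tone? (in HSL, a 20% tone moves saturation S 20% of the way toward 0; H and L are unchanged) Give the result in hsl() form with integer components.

S moves 20% from 83 toward 0: 83 − 16.6 = 66.4 → 66.
H and L are unchanged.

hsl(128, 66%, 73%)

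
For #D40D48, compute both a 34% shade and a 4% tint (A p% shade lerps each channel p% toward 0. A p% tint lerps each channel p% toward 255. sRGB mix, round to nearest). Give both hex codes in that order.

#D40D48 is rgb(212, 13, 72).
34% shade:
  R: 212 + 0.34×(0−212) = 212 − 72.08 = 139.92 → 140
  G: 13 − 4.42 = 8.58 → 9
  B: 72 + 0.34×(0−72) = 72 − 24.48 = 47.52 → 48
  → #8C0930
4% tint:
  R: 212 + 0.04×(255−212) = 212 + 1.72 = 213.72 → 214
  G: 13 + 9.68 = 22.68 → 23
  B: 72 + 0.04×(255−72) = 72 + 7.32 = 79.32 → 79
  → #D6174F

#8C0930, #D6174F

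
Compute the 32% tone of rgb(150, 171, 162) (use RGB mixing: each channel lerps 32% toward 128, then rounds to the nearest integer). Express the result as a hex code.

#8f9d97

Lerp each channel 32% toward 128:
  R: 150 + 0.32×(128−150) = 150 − 7.04 = 142.96 → 143
  G: 171 + 0.32×(128−171) = 171 − 13.76 = 157.24 → 157
  B: 162 − 10.88 = 151.12 → 151
rgb(143, 157, 151) = #8f9d97.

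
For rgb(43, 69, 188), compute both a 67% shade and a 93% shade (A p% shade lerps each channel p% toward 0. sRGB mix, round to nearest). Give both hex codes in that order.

#0E173E, #03050D

67% shade:
  R: 43 − 28.81 = 14.19 → 14
  G: 69 − 46.23 = 22.77 → 23
  B: 188 + 0.67×(0−188) = 188 − 125.96 = 62.04 → 62
  → #0E173E
93% shade:
  R: 43 + 0.93×(0−43) = 43 − 39.99 = 3.01 → 3
  G: 69 + 0.93×(0−69) = 69 − 64.17 = 4.83 → 5
  B: 188 + 0.93×(0−188) = 188 − 174.84 = 13.16 → 13
  → #03050D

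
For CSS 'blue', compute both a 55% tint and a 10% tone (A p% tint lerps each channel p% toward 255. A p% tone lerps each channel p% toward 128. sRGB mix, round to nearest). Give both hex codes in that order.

CSS blue is rgb(0, 0, 255).
55% tint:
  R: 0 + 0.55×(255−0) = 0 + 140.25 = 140.25 → 140
  G: 0 + 140.25 = 140.25 → 140
  B: 255 + 0 = 255 → 255
  → #8C8CFF
10% tone:
  R: 0 + 0.1×(128−0) = 0 + 12.8 = 12.8 → 13
  G: 0 + 12.8 = 12.8 → 13
  B: 255 + 0.1×(128−255) = 255 − 12.7 = 242.3 → 242
  → #0D0DF2

#8C8CFF, #0D0DF2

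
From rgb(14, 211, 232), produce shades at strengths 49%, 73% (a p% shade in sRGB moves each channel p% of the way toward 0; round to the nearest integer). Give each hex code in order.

49%: (14 − 6.86 = 7.14→7, 211 − 103.39 = 107.61→108, 232 − 113.68 = 118.32→118) → #076c76
73%: (14 − 10.22 = 3.78→4, 211 − 154.03 = 56.97→57, 232 − 169.36 = 62.64→63) → #04393f

#076c76, #04393f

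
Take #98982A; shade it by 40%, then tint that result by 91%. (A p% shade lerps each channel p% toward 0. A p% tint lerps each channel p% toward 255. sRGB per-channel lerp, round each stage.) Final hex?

#F0F0EA

#98982A is rgb(152, 152, 42).
Lerp each channel 40% toward 0:
  R: 152 + 0.4×(0−152) = 152 − 60.8 = 91.2 → 91
  G: 152 + 0.4×(0−152) = 152 − 60.8 = 91.2 → 91
  B: 42 + 0.4×(0−42) = 42 − 16.8 = 25.2 → 25
After the shade: rgb(91, 91, 25) = #5B5B19.
A 91% tint moves each channel 91% toward 255:
  R: 91 + 149.24 = 240.24 → 240
  G: 91 + 149.24 = 240.24 → 240
  B: 25 + 0.91×(255−25) = 25 + 209.3 = 234.3 → 234
rgb(240, 240, 234) = #F0F0EA.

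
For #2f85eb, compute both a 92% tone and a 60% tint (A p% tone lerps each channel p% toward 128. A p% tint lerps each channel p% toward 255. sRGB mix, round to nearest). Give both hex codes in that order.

#7a8089, #accef7

#2f85eb is rgb(47, 133, 235).
92% tone:
  R: 47 + 0.92×(128−47) = 47 + 74.52 = 121.52 → 122
  G: 133 − 4.6 = 128.4 → 128
  B: 235 − 98.44 = 136.56 → 137
  → #7a8089
60% tint:
  R: 47 + 124.8 = 171.8 → 172
  G: 133 + 0.6×(255−133) = 133 + 73.2 = 206.2 → 206
  B: 235 + 0.6×(255−235) = 235 + 12 = 247 → 247
  → #accef7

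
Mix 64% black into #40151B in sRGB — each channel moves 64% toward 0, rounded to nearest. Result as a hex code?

#40151B is rgb(64, 21, 27).
Lerp each channel 64% toward 0:
  R: 64 + 0.64×(0−64) = 64 − 40.96 = 23.04 → 23
  G: 21 + 0.64×(0−21) = 21 − 13.44 = 7.56 → 8
  B: 27 − 17.28 = 9.72 → 10
rgb(23, 8, 10) = #17080A.

#17080A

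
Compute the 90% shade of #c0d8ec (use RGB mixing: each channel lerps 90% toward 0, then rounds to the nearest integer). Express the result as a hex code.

#c0d8ec is rgb(192, 216, 236).
A 90% shade moves each channel 90% toward 0:
  R: 192 + 0.9×(0−192) = 192 − 172.8 = 19.2 → 19
  G: 216 + 0.9×(0−216) = 216 − 194.4 = 21.6 → 22
  B: 236 + 0.9×(0−236) = 236 − 212.4 = 23.6 → 24
rgb(19, 22, 24) = #131618.

#131618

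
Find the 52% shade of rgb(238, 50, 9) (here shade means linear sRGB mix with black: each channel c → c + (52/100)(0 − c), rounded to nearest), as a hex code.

#721804

A 52% shade moves each channel 52% toward 0:
  R: 238 + 0.52×(0−238) = 238 − 123.76 = 114.24 → 114
  G: 50 − 26 = 24 → 24
  B: 9 + 0.52×(0−9) = 9 − 4.68 = 4.32 → 4
rgb(114, 24, 4) = #721804.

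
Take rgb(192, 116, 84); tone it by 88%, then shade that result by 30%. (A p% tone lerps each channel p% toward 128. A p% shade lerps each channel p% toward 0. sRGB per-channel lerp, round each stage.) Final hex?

#5F5956

Lerp each channel 88% toward 128:
  R: 192 + 0.88×(128−192) = 192 − 56.32 = 135.68 → 136
  G: 116 + 10.56 = 126.56 → 127
  B: 84 + 38.72 = 122.72 → 123
After the tone: rgb(136, 127, 123) = #887F7B.
Per channel, c → c + 0.3(0 − c):
  R: 136 − 40.8 = 95.2 → 95
  G: 127 − 38.1 = 88.9 → 89
  B: 123 + 0.3×(0−123) = 123 − 36.9 = 86.1 → 86
rgb(95, 89, 86) = #5F5956.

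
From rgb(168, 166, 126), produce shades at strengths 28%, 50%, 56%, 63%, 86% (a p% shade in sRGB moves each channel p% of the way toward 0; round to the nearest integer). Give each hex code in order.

#79785b, #54533f, #4a4937, #3e3d2f, #181712

28%: (168 − 47.04 = 120.96→121, 166 − 46.48 = 119.52→120, 126 − 35.28 = 90.72→91) → #79785b
50%: (168 − 84 = 84→84, 166 − 83 = 83→83, 126 − 63 = 63→63) → #54533f
56%: (168 − 94.08 = 73.92→74, 166 − 92.96 = 73.04→73, 126 − 70.56 = 55.44→55) → #4a4937
63%: (168 − 105.84 = 62.16→62, 166 − 104.58 = 61.42→61, 126 − 79.38 = 46.62→47) → #3e3d2f
86%: (168 − 144.48 = 23.52→24, 166 − 142.76 = 23.24→23, 126 − 108.36 = 17.64→18) → #181712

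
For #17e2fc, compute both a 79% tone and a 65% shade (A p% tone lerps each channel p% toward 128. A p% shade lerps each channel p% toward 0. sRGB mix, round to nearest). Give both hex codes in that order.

#17e2fc is rgb(23, 226, 252).
79% tone:
  R: 23 + 0.79×(128−23) = 23 + 82.95 = 105.95 → 106
  G: 226 + 0.79×(128−226) = 226 − 77.42 = 148.58 → 149
  B: 252 + 0.79×(128−252) = 252 − 97.96 = 154.04 → 154
  → #6a959a
65% shade:
  R: 23 + 0.65×(0−23) = 23 − 14.95 = 8.05 → 8
  G: 226 − 146.9 = 79.1 → 79
  B: 252 + 0.65×(0−252) = 252 − 163.8 = 88.2 → 88
  → #084f58

#6a959a, #084f58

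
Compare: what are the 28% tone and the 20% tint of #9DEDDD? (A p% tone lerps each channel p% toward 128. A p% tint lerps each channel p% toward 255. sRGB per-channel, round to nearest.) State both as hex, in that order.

#95CEC3, #B1F1E4

#9DEDDD is rgb(157, 237, 221).
28% tone:
  R: 157 + 0.28×(128−157) = 157 − 8.12 = 148.88 → 149
  G: 237 + 0.28×(128−237) = 237 − 30.52 = 206.48 → 206
  B: 221 − 26.04 = 194.96 → 195
  → #95CEC3
20% tint:
  R: 157 + 19.6 = 176.6 → 177
  G: 237 + 3.6 = 240.6 → 241
  B: 221 + 0.2×(255−221) = 221 + 6.8 = 227.8 → 228
  → #B1F1E4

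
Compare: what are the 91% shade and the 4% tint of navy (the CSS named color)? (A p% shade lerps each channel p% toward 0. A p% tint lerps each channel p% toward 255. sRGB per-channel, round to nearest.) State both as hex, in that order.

CSS navy is rgb(0, 0, 128).
91% shade:
  R: 0 + 0.91×(0−0) = 0 + 0 = 0 → 0
  G: 0 + 0.91×(0−0) = 0 + 0 = 0 → 0
  B: 128 + 0.91×(0−128) = 128 − 116.48 = 11.52 → 12
  → #00000C
4% tint:
  R: 0 + 0.04×(255−0) = 0 + 10.2 = 10.2 → 10
  G: 0 + 10.2 = 10.2 → 10
  B: 128 + 0.04×(255−128) = 128 + 5.08 = 133.08 → 133
  → #0A0A85

#00000C, #0A0A85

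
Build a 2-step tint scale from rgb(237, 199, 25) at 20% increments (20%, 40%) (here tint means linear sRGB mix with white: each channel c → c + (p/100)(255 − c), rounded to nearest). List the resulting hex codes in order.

#f1d247, #f4dd75

20%: (237 + 3.6 = 240.6→241, 199 + 11.2 = 210.2→210, 25 + 46 = 71→71) → #f1d247
40%: (237 + 7.2 = 244.2→244, 199 + 22.4 = 221.4→221, 25 + 92 = 117→117) → #f4dd75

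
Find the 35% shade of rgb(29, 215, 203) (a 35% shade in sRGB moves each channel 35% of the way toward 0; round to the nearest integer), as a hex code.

A 35% shade moves each channel 35% toward 0:
  R: 29 − 10.15 = 18.85 → 19
  G: 215 + 0.35×(0−215) = 215 − 75.25 = 139.75 → 140
  B: 203 + 0.35×(0−203) = 203 − 71.05 = 131.95 → 132
rgb(19, 140, 132) = #138c84.

#138c84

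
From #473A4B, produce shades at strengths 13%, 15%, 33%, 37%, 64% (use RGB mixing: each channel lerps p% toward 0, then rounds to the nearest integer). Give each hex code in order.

#3E3241, #3C3140, #302732, #2D252F, #1A151B

#473A4B is rgb(71, 58, 75).
13%: (71 − 9.23 = 61.77→62, 58 − 7.54 = 50.46→50, 75 − 9.75 = 65.25→65) → #3E3241
15%: (71 − 10.65 = 60.35→60, 58 − 8.7 = 49.3→49, 75 − 11.25 = 63.75→64) → #3C3140
33%: (71 − 23.43 = 47.57→48, 58 − 19.14 = 38.86→39, 75 − 24.75 = 50.25→50) → #302732
37%: (71 − 26.27 = 44.73→45, 58 − 21.46 = 36.54→37, 75 − 27.75 = 47.25→47) → #2D252F
64%: (71 − 45.44 = 25.56→26, 58 − 37.12 = 20.88→21, 75 − 48 = 27→27) → #1A151B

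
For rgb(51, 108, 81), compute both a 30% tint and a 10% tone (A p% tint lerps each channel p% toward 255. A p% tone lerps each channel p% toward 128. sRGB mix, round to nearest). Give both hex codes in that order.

30% tint:
  R: 51 + 0.3×(255−51) = 51 + 61.2 = 112.2 → 112
  G: 108 + 0.3×(255−108) = 108 + 44.1 = 152.1 → 152
  B: 81 + 0.3×(255−81) = 81 + 52.2 = 133.2 → 133
  → #709885
10% tone:
  R: 51 + 0.1×(128−51) = 51 + 7.7 = 58.7 → 59
  G: 108 + 0.1×(128−108) = 108 + 2 = 110 → 110
  B: 81 + 0.1×(128−81) = 81 + 4.7 = 85.7 → 86
  → #3B6E56

#709885, #3B6E56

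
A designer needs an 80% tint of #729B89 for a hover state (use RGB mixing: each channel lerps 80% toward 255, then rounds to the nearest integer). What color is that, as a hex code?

#E3EBE7

#729B89 is rgb(114, 155, 137).
An 80% tint moves each channel 80% toward 255:
  R: 114 + 0.8×(255−114) = 114 + 112.8 = 226.8 → 227
  G: 155 + 0.8×(255−155) = 155 + 80 = 235 → 235
  B: 137 + 94.4 = 231.4 → 231
rgb(227, 235, 231) = #E3EBE7.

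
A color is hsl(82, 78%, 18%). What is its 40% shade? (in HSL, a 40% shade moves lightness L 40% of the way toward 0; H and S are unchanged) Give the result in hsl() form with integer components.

L moves 40% from 18 toward 0: 18 − 7.2 = 10.8 → 11.
H and S are unchanged.

hsl(82, 78%, 11%)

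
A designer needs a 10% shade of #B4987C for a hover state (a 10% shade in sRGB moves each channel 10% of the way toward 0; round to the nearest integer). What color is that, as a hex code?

#B4987C is rgb(180, 152, 124).
A 10% shade moves each channel 10% toward 0:
  R: 180 + 0.1×(0−180) = 180 − 18 = 162 → 162
  G: 152 + 0.1×(0−152) = 152 − 15.2 = 136.8 → 137
  B: 124 + 0.1×(0−124) = 124 − 12.4 = 111.6 → 112
rgb(162, 137, 112) = #A28970.

#A28970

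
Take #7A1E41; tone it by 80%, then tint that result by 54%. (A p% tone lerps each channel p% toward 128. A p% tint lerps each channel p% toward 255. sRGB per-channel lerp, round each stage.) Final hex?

#7A1E41 is rgb(122, 30, 65).
An 80% tone moves each channel 80% toward 128:
  R: 122 + 4.8 = 126.8 → 127
  G: 30 + 0.8×(128−30) = 30 + 78.4 = 108.4 → 108
  B: 65 + 0.8×(128−65) = 65 + 50.4 = 115.4 → 115
After the tone: rgb(127, 108, 115) = #7F6C73.
Per channel, c → c + 0.54(255 − c):
  R: 127 + 0.54×(255−127) = 127 + 69.12 = 196.12 → 196
  G: 108 + 79.38 = 187.38 → 187
  B: 115 + 0.54×(255−115) = 115 + 75.6 = 190.6 → 191
rgb(196, 187, 191) = #C4BBBF.

#C4BBBF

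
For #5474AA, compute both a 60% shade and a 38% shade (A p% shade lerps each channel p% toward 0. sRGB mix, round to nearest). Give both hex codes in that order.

#5474AA is rgb(84, 116, 170).
60% shade:
  R: 84 + 0.6×(0−84) = 84 − 50.4 = 33.6 → 34
  G: 116 − 69.6 = 46.4 → 46
  B: 170 − 102 = 68 → 68
  → #222E44
38% shade:
  R: 84 + 0.38×(0−84) = 84 − 31.92 = 52.08 → 52
  G: 116 + 0.38×(0−116) = 116 − 44.08 = 71.92 → 72
  B: 170 − 64.6 = 105.4 → 105
  → #344869

#222E44, #344869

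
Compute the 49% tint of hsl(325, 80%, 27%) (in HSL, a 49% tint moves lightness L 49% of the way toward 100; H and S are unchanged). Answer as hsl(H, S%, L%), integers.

hsl(325, 80%, 63%)

L moves 49% from 27 toward 100: 27 + 35.77 = 62.77 → 63.
H and S are unchanged.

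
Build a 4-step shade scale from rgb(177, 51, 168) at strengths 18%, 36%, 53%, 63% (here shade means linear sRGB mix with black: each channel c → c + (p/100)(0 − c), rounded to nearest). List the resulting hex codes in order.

#912a8a, #71216c, #53184f, #41133e

18%: (177 − 31.86 = 145.14→145, 51 − 9.18 = 41.82→42, 168 − 30.24 = 137.76→138) → #912a8a
36%: (177 − 63.72 = 113.28→113, 51 − 18.36 = 32.64→33, 168 − 60.48 = 107.52→108) → #71216c
53%: (177 − 93.81 = 83.19→83, 51 − 27.03 = 23.97→24, 168 − 89.04 = 78.96→79) → #53184f
63%: (177 − 111.51 = 65.49→65, 51 − 32.13 = 18.87→19, 168 − 105.84 = 62.16→62) → #41133e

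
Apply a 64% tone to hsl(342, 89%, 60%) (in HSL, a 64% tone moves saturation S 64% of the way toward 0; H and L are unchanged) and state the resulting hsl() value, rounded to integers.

S moves 64% from 89 toward 0: 89 − 56.96 = 32.04 → 32.
H and L are unchanged.

hsl(342, 32%, 60%)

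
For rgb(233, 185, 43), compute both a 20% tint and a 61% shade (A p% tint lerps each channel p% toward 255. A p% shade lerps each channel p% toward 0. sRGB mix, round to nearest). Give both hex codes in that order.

#edc755, #5b4811

20% tint:
  R: 233 + 0.2×(255−233) = 233 + 4.4 = 237.4 → 237
  G: 185 + 14 = 199 → 199
  B: 43 + 0.2×(255−43) = 43 + 42.4 = 85.4 → 85
  → #edc755
61% shade:
  R: 233 + 0.61×(0−233) = 233 − 142.13 = 90.87 → 91
  G: 185 − 112.85 = 72.15 → 72
  B: 43 + 0.61×(0−43) = 43 − 26.23 = 16.77 → 17
  → #5b4811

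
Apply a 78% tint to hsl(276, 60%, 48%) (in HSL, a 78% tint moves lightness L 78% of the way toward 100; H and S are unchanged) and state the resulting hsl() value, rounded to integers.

L moves 78% from 48 toward 100: 48 + 40.56 = 88.56 → 89.
H and S are unchanged.

hsl(276, 60%, 89%)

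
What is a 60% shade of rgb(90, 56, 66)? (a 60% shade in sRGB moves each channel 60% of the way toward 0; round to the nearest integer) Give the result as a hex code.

#24161a

A 60% shade moves each channel 60% toward 0:
  R: 90 − 54 = 36 → 36
  G: 56 + 0.6×(0−56) = 56 − 33.6 = 22.4 → 22
  B: 66 + 0.6×(0−66) = 66 − 39.6 = 26.4 → 26
rgb(36, 22, 26) = #24161a.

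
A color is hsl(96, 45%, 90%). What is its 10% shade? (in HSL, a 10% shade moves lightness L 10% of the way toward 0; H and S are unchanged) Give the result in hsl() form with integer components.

hsl(96, 45%, 81%)

L moves 10% from 90 toward 0: 90 − 9 = 81 → 81.
H and S are unchanged.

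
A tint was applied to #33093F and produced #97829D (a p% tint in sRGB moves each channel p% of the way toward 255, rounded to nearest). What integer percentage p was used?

49%

#33093F is rgb(51, 9, 63); #97829D is rgb(151, 130, 157).
On the G channel (widest range): 130 ≈ 9 + (p/100)(255 − 9), so p ≈ 100×(130 − 9)/(255 − 9) = 12100/246 = 49.19.
p = 49 reproduces all three channels after rounding.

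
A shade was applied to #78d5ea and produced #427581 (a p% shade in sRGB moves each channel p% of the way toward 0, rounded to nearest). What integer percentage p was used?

#78d5ea is rgb(120, 213, 234); #427581 is rgb(66, 117, 129).
On the B channel (widest range): 129 ≈ 234 + (p/100)(0 − 234), so p ≈ 100×(129 − 234)/(0 − 234) = -10500/-234 = 44.87.
p = 45 reproduces all three channels after rounding.

45%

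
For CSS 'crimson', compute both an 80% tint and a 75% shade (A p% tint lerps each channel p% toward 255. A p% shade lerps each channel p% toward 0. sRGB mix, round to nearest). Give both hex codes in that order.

#F8D0D8, #37050F

CSS crimson is rgb(220, 20, 60).
80% tint:
  R: 220 + 28 = 248 → 248
  G: 20 + 0.8×(255−20) = 20 + 188 = 208 → 208
  B: 60 + 0.8×(255−60) = 60 + 156 = 216 → 216
  → #F8D0D8
75% shade:
  R: 220 − 165 = 55 → 55
  G: 20 − 15 = 5 → 5
  B: 60 − 45 = 15 → 15
  → #37050F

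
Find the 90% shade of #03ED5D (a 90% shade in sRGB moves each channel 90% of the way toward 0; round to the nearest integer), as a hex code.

#001809

#03ED5D is rgb(3, 237, 93).
Lerp each channel 90% toward 0:
  R: 3 − 2.7 = 0.3 → 0
  G: 237 + 0.9×(0−237) = 237 − 213.3 = 23.7 → 24
  B: 93 + 0.9×(0−93) = 93 − 83.7 = 9.3 → 9
rgb(0, 24, 9) = #001809.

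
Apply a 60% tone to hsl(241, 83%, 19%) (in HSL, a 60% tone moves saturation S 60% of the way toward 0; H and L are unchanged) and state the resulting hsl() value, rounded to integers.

hsl(241, 33%, 19%)

S moves 60% from 83 toward 0: 83 − 49.8 = 33.2 → 33.
H and L are unchanged.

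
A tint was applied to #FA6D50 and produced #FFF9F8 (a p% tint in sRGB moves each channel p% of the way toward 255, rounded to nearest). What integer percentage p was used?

96%

#FA6D50 is rgb(250, 109, 80); #FFF9F8 is rgb(255, 249, 248).
On the B channel (widest range): 248 ≈ 80 + (p/100)(255 − 80), so p ≈ 100×(248 − 80)/(255 − 80) = 16800/175 = 96.00.
p = 96 reproduces all three channels after rounding.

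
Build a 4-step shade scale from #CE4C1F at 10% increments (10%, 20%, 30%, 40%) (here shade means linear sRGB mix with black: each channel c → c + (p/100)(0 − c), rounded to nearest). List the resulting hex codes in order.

#B9441C, #A53D19, #903516, #7C2E13

#CE4C1F is rgb(206, 76, 31).
10%: (206 − 20.6 = 185.4→185, 76 − 7.6 = 68.4→68, 31 − 3.1 = 27.9→28) → #B9441C
20%: (206 − 41.2 = 164.8→165, 76 − 15.2 = 60.8→61, 31 − 6.2 = 24.8→25) → #A53D19
30%: (206 − 61.8 = 144.2→144, 76 − 22.8 = 53.2→53, 31 − 9.3 = 21.7→22) → #903516
40%: (206 − 82.4 = 123.6→124, 76 − 30.4 = 45.6→46, 31 − 12.4 = 18.6→19) → #7C2E13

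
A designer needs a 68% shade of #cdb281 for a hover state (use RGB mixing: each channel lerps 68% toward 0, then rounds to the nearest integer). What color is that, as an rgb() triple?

rgb(66, 57, 41)

#cdb281 is rgb(205, 178, 129).
Lerp each channel 68% toward 0:
  R: 205 − 139.4 = 65.6 → 66
  G: 178 + 0.68×(0−178) = 178 − 121.04 = 56.96 → 57
  B: 129 + 0.68×(0−129) = 129 − 87.72 = 41.28 → 41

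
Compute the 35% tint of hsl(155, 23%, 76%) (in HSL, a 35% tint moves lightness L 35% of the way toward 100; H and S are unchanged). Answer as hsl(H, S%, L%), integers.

hsl(155, 23%, 84%)

L moves 35% from 76 toward 100: 76 + 8.4 = 84.4 → 84.
H and S are unchanged.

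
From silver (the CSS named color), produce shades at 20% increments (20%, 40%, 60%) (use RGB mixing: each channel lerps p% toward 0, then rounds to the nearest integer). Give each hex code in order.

#9a9a9a, #737373, #4d4d4d

CSS silver is rgb(192, 192, 192).
20%: (192 − 38.4 = 153.6→154, 192 − 38.4 = 153.6→154, 192 − 38.4 = 153.6→154) → #9a9a9a
40%: (192 − 76.8 = 115.2→115, 192 − 76.8 = 115.2→115, 192 − 76.8 = 115.2→115) → #737373
60%: (192 − 115.2 = 76.8→77, 192 − 115.2 = 76.8→77, 192 − 115.2 = 76.8→77) → #4d4d4d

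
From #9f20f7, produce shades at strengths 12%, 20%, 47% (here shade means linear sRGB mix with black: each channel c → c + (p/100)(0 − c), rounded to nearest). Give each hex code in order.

#9f20f7 is rgb(159, 32, 247).
12%: (159 − 19.08 = 139.92→140, 32 − 3.84 = 28.16→28, 247 − 29.64 = 217.36→217) → #8c1cd9
20%: (159 − 31.8 = 127.2→127, 32 − 6.4 = 25.6→26, 247 − 49.4 = 197.6→198) → #7f1ac6
47%: (159 − 74.73 = 84.27→84, 32 − 15.04 = 16.96→17, 247 − 116.09 = 130.91→131) → #541183

#8c1cd9, #7f1ac6, #541183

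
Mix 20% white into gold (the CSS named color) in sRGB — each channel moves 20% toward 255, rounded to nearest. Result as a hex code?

#ffdf33

CSS gold is rgb(255, 215, 0).
Per channel, c → c + 0.2(255 − c):
  R: 255 + 0.2×(255−255) = 255 + 0 = 255 → 255
  G: 215 + 8 = 223 → 223
  B: 0 + 51 = 51 → 51
rgb(255, 223, 51) = #ffdf33.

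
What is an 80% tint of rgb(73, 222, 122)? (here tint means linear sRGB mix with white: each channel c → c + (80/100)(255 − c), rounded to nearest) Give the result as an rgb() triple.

An 80% tint moves each channel 80% toward 255:
  R: 73 + 0.8×(255−73) = 73 + 145.6 = 218.6 → 219
  G: 222 + 26.4 = 248.4 → 248
  B: 122 + 0.8×(255−122) = 122 + 106.4 = 228.4 → 228

rgb(219, 248, 228)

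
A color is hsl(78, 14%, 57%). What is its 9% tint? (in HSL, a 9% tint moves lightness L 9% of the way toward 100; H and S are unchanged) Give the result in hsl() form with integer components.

L moves 9% from 57 toward 100: 57 + 3.87 = 60.87 → 61.
H and S are unchanged.

hsl(78, 14%, 61%)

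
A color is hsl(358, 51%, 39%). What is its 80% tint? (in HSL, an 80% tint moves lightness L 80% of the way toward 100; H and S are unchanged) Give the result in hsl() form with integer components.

L moves 80% from 39 toward 100: 39 + 48.8 = 87.8 → 88.
H and S are unchanged.

hsl(358, 51%, 88%)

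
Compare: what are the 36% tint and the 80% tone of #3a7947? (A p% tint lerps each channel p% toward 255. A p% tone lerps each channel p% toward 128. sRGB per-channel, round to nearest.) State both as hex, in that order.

#3a7947 is rgb(58, 121, 71).
36% tint:
  R: 58 + 0.36×(255−58) = 58 + 70.92 = 128.92 → 129
  G: 121 + 48.24 = 169.24 → 169
  B: 71 + 66.24 = 137.24 → 137
  → #81a989
80% tone:
  R: 58 + 56 = 114 → 114
  G: 121 + 0.8×(128−121) = 121 + 5.6 = 126.6 → 127
  B: 71 + 45.6 = 116.6 → 117
  → #727f75

#81a989, #727f75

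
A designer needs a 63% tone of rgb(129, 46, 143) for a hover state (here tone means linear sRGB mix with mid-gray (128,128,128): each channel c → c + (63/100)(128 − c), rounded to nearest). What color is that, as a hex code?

#806286

Lerp each channel 63% toward 128:
  R: 129 + 0.63×(128−129) = 129 − 0.63 = 128.37 → 128
  G: 46 + 51.66 = 97.66 → 98
  B: 143 + 0.63×(128−143) = 143 − 9.45 = 133.55 → 134
rgb(128, 98, 134) = #806286.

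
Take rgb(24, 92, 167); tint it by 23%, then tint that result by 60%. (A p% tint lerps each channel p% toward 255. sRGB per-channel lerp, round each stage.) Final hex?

Lerp each channel 23% toward 255:
  R: 24 + 53.13 = 77.13 → 77
  G: 92 + 0.23×(255−92) = 92 + 37.49 = 129.49 → 129
  B: 167 + 0.23×(255−167) = 167 + 20.24 = 187.24 → 187
After the tint: rgb(77, 129, 187) = #4D81BB.
Per channel, c → c + 0.6(255 − c):
  R: 77 + 0.6×(255−77) = 77 + 106.8 = 183.8 → 184
  G: 129 + 0.6×(255−129) = 129 + 75.6 = 204.6 → 205
  B: 187 + 40.8 = 227.8 → 228
rgb(184, 205, 228) = #B8CDE4.

#B8CDE4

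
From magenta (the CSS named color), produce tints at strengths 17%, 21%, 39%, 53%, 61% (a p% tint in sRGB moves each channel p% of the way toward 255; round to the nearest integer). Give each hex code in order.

#FF2BFF, #FF36FF, #FF63FF, #FF87FF, #FF9CFF

CSS magenta is rgb(255, 0, 255).
17%: (255→255, 0 + 43.35 = 43.35→43, 255→255) → #FF2BFF
21%: (255→255, 0 + 53.55 = 53.55→54, 255→255) → #FF36FF
39%: (255→255, 0 + 99.45 = 99.45→99, 255→255) → #FF63FF
53%: (255→255, 0 + 135.15 = 135.15→135, 255→255) → #FF87FF
61%: (255→255, 0 + 155.55 = 155.55→156, 255→255) → #FF9CFF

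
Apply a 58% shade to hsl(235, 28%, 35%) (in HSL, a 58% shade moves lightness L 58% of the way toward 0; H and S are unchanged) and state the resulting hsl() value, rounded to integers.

L moves 58% from 35 toward 0: 35 − 20.3 = 14.7 → 15.
H and S are unchanged.

hsl(235, 28%, 15%)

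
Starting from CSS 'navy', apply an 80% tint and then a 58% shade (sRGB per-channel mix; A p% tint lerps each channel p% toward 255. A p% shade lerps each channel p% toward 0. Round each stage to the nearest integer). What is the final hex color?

#565661

CSS navy is rgb(0, 0, 128).
An 80% tint moves each channel 80% toward 255:
  R: 0 + 0.8×(255−0) = 0 + 204 = 204 → 204
  G: 0 + 0.8×(255−0) = 0 + 204 = 204 → 204
  B: 128 + 0.8×(255−128) = 128 + 101.6 = 229.6 → 230
After the tint: rgb(204, 204, 230) = #CCCCE6.
Lerp each channel 58% toward 0:
  R: 204 − 118.32 = 85.68 → 86
  G: 204 + 0.58×(0−204) = 204 − 118.32 = 85.68 → 86
  B: 230 + 0.58×(0−230) = 230 − 133.4 = 96.6 → 97
rgb(86, 86, 97) = #565661.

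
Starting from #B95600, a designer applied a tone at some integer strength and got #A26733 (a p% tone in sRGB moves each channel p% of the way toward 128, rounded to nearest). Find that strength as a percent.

#B95600 is rgb(185, 86, 0); #A26733 is rgb(162, 103, 51).
On the B channel (widest range): 51 ≈ 0 + (p/100)(128 − 0), so p ≈ 100×(51 − 0)/(128 − 0) = 5100/128 = 39.84.
p = 40 reproduces all three channels after rounding.

40%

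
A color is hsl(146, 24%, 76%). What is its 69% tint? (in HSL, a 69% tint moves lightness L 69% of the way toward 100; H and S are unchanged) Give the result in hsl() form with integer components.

hsl(146, 24%, 93%)

L moves 69% from 76 toward 100: 76 + 16.56 = 92.56 → 93.
H and S are unchanged.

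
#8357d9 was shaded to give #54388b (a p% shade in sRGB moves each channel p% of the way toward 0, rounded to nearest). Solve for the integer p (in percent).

#8357d9 is rgb(131, 87, 217); #54388b is rgb(84, 56, 139).
On the B channel (widest range): 139 ≈ 217 + (p/100)(0 − 217), so p ≈ 100×(139 − 217)/(0 − 217) = -7800/-217 = 35.94.
p = 36 reproduces all three channels after rounding.

36%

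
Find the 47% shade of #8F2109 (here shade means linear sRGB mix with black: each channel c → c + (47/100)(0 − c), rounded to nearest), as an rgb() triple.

#8F2109 is rgb(143, 33, 9).
A 47% shade moves each channel 47% toward 0:
  R: 143 − 67.21 = 75.79 → 76
  G: 33 − 15.51 = 17.49 → 17
  B: 9 − 4.23 = 4.77 → 5

rgb(76, 17, 5)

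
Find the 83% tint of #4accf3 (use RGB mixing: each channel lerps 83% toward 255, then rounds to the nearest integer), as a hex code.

#4accf3 is rgb(74, 204, 243).
Lerp each channel 83% toward 255:
  R: 74 + 150.23 = 224.23 → 224
  G: 204 + 42.33 = 246.33 → 246
  B: 243 + 9.96 = 252.96 → 253
rgb(224, 246, 253) = #e0f6fd.

#e0f6fd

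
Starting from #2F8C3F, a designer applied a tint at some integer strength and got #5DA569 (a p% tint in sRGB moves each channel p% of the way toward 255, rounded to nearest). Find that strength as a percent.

22%

#2F8C3F is rgb(47, 140, 63); #5DA569 is rgb(93, 165, 105).
On the R channel (widest range): 93 ≈ 47 + (p/100)(255 − 47), so p ≈ 100×(93 − 47)/(255 − 47) = 4600/208 = 22.12.
p = 22 reproduces all three channels after rounding.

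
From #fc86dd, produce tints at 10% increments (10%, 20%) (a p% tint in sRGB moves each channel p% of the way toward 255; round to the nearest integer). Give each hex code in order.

#fc92e0, #fd9ee4

#fc86dd is rgb(252, 134, 221).
10%: (252→252, 134 + 12.1 = 146.1→146, 221 + 3.4 = 224.4→224) → #fc92e0
20%: (252 + 0.6 = 252.6→253, 134 + 24.2 = 158.2→158, 221 + 6.8 = 227.8→228) → #fd9ee4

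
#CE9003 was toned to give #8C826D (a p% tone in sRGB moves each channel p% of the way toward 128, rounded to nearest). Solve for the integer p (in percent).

85%

#CE9003 is rgb(206, 144, 3); #8C826D is rgb(140, 130, 109).
On the B channel (widest range): 109 ≈ 3 + (p/100)(128 − 3), so p ≈ 100×(109 − 3)/(128 − 3) = 10600/125 = 84.80.
p = 85 reproduces all three channels after rounding.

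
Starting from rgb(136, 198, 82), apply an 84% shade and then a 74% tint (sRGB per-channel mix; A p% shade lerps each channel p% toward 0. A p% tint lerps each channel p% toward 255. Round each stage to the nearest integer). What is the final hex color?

#C2C5C0

Per channel, c → c + 0.84(0 − c):
  R: 136 − 114.24 = 21.76 → 22
  G: 198 + 0.84×(0−198) = 198 − 166.32 = 31.68 → 32
  B: 82 + 0.84×(0−82) = 82 − 68.88 = 13.12 → 13
After the shade: rgb(22, 32, 13) = #16200D.
Per channel, c → c + 0.74(255 − c):
  R: 22 + 172.42 = 194.42 → 194
  G: 32 + 0.74×(255−32) = 32 + 165.02 = 197.02 → 197
  B: 13 + 179.08 = 192.08 → 192
rgb(194, 197, 192) = #C2C5C0.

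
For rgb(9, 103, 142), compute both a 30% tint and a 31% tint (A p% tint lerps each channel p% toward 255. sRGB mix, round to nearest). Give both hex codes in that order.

30% tint:
  R: 9 + 73.8 = 82.8 → 83
  G: 103 + 45.6 = 148.6 → 149
  B: 142 + 0.3×(255−142) = 142 + 33.9 = 175.9 → 176
  → #5395b0
31% tint:
  R: 9 + 0.31×(255−9) = 9 + 76.26 = 85.26 → 85
  G: 103 + 0.31×(255−103) = 103 + 47.12 = 150.12 → 150
  B: 142 + 0.31×(255−142) = 142 + 35.03 = 177.03 → 177
  → #5596b1

#5395b0, #5596b1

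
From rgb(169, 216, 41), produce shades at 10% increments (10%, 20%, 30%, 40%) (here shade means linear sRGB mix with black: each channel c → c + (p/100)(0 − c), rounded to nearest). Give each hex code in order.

10%: (169 − 16.9 = 152.1→152, 216 − 21.6 = 194.4→194, 41 − 4.1 = 36.9→37) → #98C225
20%: (169 − 33.8 = 135.2→135, 216 − 43.2 = 172.8→173, 41 − 8.2 = 32.8→33) → #87AD21
30%: (169 − 50.7 = 118.3→118, 216 − 64.8 = 151.2→151, 41 − 12.3 = 28.7→29) → #76971D
40%: (169 − 67.6 = 101.4→101, 216 − 86.4 = 129.6→130, 41 − 16.4 = 24.6→25) → #658219

#98C225, #87AD21, #76971D, #658219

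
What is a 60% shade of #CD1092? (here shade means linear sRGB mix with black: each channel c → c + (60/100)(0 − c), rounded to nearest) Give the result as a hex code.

#CD1092 is rgb(205, 16, 146).
Per channel, c → c + 0.6(0 − c):
  R: 205 − 123 = 82 → 82
  G: 16 − 9.6 = 6.4 → 6
  B: 146 + 0.6×(0−146) = 146 − 87.6 = 58.4 → 58
rgb(82, 6, 58) = #52063A.

#52063A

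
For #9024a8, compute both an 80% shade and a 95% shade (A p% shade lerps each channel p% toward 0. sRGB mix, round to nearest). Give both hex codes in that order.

#9024a8 is rgb(144, 36, 168).
80% shade:
  R: 144 + 0.8×(0−144) = 144 − 115.2 = 28.8 → 29
  G: 36 − 28.8 = 7.2 → 7
  B: 168 − 134.4 = 33.6 → 34
  → #1d0722
95% shade:
  R: 144 − 136.8 = 7.2 → 7
  G: 36 + 0.95×(0−36) = 36 − 34.2 = 1.8 → 2
  B: 168 + 0.95×(0−168) = 168 − 159.6 = 8.4 → 8
  → #070208

#1d0722, #070208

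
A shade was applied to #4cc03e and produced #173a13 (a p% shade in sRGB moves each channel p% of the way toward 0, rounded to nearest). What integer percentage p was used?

70%

#4cc03e is rgb(76, 192, 62); #173a13 is rgb(23, 58, 19).
On the G channel (widest range): 58 ≈ 192 + (p/100)(0 − 192), so p ≈ 100×(58 − 192)/(0 − 192) = -13400/-192 = 69.79.
p = 70 reproduces all three channels after rounding.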